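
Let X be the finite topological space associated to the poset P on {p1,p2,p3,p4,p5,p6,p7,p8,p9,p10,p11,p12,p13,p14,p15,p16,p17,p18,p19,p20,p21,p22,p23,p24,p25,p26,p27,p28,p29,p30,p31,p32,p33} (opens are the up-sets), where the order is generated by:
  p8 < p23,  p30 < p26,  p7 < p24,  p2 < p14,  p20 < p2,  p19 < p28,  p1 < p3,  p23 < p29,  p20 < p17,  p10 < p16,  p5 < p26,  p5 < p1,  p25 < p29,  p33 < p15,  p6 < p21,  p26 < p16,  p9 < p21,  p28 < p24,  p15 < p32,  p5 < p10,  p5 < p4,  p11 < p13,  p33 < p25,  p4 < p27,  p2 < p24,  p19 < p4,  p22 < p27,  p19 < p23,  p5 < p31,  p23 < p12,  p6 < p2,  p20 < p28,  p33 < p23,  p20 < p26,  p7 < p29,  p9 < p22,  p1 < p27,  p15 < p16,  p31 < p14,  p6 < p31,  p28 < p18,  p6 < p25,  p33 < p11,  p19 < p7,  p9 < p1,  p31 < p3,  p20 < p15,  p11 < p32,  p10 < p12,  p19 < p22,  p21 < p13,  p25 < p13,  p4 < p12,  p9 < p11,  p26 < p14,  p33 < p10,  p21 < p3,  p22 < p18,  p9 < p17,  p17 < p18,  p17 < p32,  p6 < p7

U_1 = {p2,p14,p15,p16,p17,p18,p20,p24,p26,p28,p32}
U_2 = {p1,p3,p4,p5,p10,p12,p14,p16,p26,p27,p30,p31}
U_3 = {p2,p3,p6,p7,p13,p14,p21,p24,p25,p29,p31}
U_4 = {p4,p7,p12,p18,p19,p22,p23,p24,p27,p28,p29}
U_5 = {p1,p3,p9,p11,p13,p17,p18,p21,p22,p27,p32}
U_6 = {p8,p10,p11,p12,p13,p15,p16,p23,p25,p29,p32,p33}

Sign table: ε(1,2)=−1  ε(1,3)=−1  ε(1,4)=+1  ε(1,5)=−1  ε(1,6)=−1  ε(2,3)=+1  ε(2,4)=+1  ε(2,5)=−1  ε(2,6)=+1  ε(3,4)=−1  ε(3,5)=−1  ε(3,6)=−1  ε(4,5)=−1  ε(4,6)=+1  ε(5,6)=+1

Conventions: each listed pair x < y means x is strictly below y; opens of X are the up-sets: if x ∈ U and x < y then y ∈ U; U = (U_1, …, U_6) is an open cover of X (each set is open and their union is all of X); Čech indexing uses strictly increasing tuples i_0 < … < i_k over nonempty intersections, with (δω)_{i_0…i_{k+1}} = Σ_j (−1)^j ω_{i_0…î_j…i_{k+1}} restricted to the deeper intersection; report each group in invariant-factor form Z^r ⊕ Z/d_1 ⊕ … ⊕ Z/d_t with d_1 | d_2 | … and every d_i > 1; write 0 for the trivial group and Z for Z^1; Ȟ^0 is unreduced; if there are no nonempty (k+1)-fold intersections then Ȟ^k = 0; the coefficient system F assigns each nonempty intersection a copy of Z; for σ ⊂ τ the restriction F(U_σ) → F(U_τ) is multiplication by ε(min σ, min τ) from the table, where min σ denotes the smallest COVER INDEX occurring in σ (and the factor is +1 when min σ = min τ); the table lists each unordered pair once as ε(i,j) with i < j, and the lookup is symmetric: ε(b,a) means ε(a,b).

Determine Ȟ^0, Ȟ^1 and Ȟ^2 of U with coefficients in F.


nerve simplices:
  U12={p14,p16,p26} U13={p2,p14,p24} U14={p18,p24,p28} U15={p17,p18,p32} U16={p15,p16,p32} U23={p3,p14,p31} U24={p4,p12,p27} U25={p1,p3,p27} U26={p10,p12,p16} U34={p7,p24,p29} U35={p3,p13,p21} U36={p13,p25,p29} U45={p18,p22,p27} U46={p12,p23,p29} U56={p11,p13,p32}
  U123={p14} U126={p16} U134={p24} U145={p18} U156={p32} U235={p3} U245={p27} U246={p12} U346={p29} U356={p13}
C dims 6,15,10; δ0: rk 6, SNF 1^5·2; δ1: rk 9, SNF 1^9
degree 0: 6−6−0 = 0 → Ȟ^0 ≅ 0
degree 1: 15−9−6 = 0 plus torsion [2] → Ȟ^1 ≅ Z/2
degree 2: 10−0−9 = 1 → Ȟ^2 ≅ Z

Ȟ^0(U;F) ≅ 0,  Ȟ^1(U;F) ≅ Z/2,  Ȟ^2(U;F) ≅ Z


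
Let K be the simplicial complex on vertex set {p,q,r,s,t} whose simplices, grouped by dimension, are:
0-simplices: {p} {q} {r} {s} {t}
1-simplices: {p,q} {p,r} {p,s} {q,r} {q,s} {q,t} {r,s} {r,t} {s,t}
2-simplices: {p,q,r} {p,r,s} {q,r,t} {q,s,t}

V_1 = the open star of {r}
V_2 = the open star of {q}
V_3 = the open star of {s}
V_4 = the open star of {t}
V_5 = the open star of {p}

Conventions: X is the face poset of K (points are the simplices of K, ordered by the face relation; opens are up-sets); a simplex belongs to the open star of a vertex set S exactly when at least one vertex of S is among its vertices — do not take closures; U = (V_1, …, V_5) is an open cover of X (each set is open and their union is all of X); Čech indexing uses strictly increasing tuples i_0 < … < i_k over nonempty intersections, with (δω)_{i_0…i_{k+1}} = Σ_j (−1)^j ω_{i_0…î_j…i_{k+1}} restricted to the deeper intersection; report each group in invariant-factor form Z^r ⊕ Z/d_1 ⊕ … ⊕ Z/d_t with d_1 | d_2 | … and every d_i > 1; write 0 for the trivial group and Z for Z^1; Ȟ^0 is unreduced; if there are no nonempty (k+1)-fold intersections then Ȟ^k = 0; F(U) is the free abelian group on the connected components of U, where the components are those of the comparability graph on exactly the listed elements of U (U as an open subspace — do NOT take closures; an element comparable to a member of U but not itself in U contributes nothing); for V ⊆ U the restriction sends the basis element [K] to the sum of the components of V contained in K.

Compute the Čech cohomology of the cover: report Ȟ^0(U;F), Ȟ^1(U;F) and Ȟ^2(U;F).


Ȟ^0 ≅ Z, Ȟ^1 ≅ Z and Ȟ^2 ≅ 0

cover nerve:
  V1={{r},{p,r},{q,r},{r,s},{r,t},{p,q,r},{p,r,s},{q,r,t}} V2={{q},{p,q},{q,r},{q,s},{q,t},{p,q,r},{q,r,t},{q,s,t}} V3={{s},{p,s},{q,s},{r,s},{s,t},{p,r,s},{q,s,t}} V4={{t},{q,t},{r,t},{s,t},{q,r,t},{q,s,t}} V5={{p},{p,q},{p,r},{p,s},{p,q,r},{p,r,s}}
  V12={{q,r},{p,q,r},{q,r,t}} V13={{r,s},{p,r,s}} V14={{r,t},{q,r,t}} V15={{p,r},{p,q,r},{p,r,s}} V23={{q,s},{q,s,t}} V24={{q,t},{q,r,t},{q,s,t}} V25={{p,q},{p,q,r}} V34={{s,t},{q,s,t}} V35={{p,s},{p,r,s}}
  V124={{q,r,t}} V125={{p,q,r}} V135={{p,r,s}} V234={{q,s,t}}
components per intersection:
  V1: {{r},{p,r},{q,r},{r,s},{r,t},{p,q,r},{p,r,s},{q,r,t}}
  V2: {{q},{p,q},{q,r},{q,s},{q,t},{p,q,r},{q,r,t},{q,s,t}}
  V3: {{s},{p,s},{q,s},{r,s},{s,t},{p,r,s},{q,s,t}}
  V4: {{t},{q,t},{r,t},{s,t},{q,r,t},{q,s,t}}
  V5: {{p},{p,q},{p,r},{p,s},{p,q,r},{p,r,s}}
  V12: {{q,r},{p,q,r},{q,r,t}}
  V13: {{r,s},{p,r,s}}
  V14: {{r,t},{q,r,t}}
  V15: {{p,r},{p,q,r},{p,r,s}}
  V23: {{q,s},{q,s,t}}
  V24: {{q,t},{q,r,t},{q,s,t}}
  V25: {{p,q},{p,q,r}}
  V34: {{s,t},{q,s,t}}
  V35: {{p,s},{p,r,s}}
  V124: {{q,r,t}}
  V125: {{p,q,r}}
  V135: {{p,r,s}}
  V234: {{q,s,t}}
C dims 5,9,4; δ0: rk 4, SNF 1^4; δ1: rk 4, SNF 1^4
Ȟ^0: (5−4)−0=1 ⇒ Z
Ȟ^1: (9−4)−4=1 ⇒ Z
Ȟ^2: (4−0)−4=0 ⇒ 0


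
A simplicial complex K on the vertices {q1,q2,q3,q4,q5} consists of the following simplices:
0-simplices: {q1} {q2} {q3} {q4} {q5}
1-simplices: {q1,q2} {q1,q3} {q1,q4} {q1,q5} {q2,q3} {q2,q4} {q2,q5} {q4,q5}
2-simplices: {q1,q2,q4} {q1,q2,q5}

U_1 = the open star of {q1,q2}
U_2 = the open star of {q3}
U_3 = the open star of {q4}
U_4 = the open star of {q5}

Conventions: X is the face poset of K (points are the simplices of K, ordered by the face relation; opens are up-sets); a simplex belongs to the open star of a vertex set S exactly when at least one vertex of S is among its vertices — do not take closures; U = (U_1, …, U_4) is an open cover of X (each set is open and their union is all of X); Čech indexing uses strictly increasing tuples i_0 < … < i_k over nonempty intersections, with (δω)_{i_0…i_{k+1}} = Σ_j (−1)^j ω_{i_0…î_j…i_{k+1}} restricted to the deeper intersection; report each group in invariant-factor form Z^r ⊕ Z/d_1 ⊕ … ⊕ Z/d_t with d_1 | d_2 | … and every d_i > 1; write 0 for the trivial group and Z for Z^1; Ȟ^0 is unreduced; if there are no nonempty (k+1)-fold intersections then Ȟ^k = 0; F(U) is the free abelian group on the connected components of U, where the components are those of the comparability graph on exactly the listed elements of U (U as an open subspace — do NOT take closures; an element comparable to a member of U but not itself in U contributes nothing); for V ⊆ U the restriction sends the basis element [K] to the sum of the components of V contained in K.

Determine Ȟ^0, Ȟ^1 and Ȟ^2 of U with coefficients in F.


cover nerve:
  U1={{q1},{q2},{q1,q2},{q1,q3},{q1,q4},{q1,q5},{q2,q3},{q2,q4},{q2,q5},{q1,q2,q4},{q1,q2,q5}} U2={{q3},{q1,q3},{q2,q3}} U3={{q4},{q1,q4},{q2,q4},{q4,q5},{q1,q2,q4}} U4={{q5},{q1,q5},{q2,q5},{q4,q5},{q1,q2,q5}}
  U12={{q1,q3},{q2,q3}} U13={{q1,q4},{q2,q4},{q1,q2,q4}} U14={{q1,q5},{q2,q5},{q1,q2,q5}} U34={{q4,q5}}
components per intersection:
  U1: {{q1},{q2},{q1,q2},{q1,q3},{q1,q4},{q1,q5},{q2,q3},{q2,q4},{q2,q5},{q1,q2,q4},{q1,q2,q5}}
  U2: {{q3},{q1,q3},{q2,q3}}
  U3: {{q4},{q1,q4},{q2,q4},{q4,q5},{q1,q2,q4}}
  U4: {{q5},{q1,q5},{q2,q5},{q4,q5},{q1,q2,q5}}
  U12: {{q1,q3}} {{q2,q3}}
  U13: {{q1,q4},{q2,q4},{q1,q2,q4}}
  U14: {{q1,q5},{q2,q5},{q1,q2,q5}}
  U34: {{q4,q5}}
C dims 4,5; δ0: rk 3, SNF 1^3
Ȟ^0: (4−3)−0=1 ⇒ Z
Ȟ^1: (5−0)−3=2 ⇒ Z^2
Ȟ^2: (0−0)−0=0 ⇒ 0

Ȟ^0 ≅ Z, Ȟ^1 ≅ Z^2 and Ȟ^2 ≅ 0


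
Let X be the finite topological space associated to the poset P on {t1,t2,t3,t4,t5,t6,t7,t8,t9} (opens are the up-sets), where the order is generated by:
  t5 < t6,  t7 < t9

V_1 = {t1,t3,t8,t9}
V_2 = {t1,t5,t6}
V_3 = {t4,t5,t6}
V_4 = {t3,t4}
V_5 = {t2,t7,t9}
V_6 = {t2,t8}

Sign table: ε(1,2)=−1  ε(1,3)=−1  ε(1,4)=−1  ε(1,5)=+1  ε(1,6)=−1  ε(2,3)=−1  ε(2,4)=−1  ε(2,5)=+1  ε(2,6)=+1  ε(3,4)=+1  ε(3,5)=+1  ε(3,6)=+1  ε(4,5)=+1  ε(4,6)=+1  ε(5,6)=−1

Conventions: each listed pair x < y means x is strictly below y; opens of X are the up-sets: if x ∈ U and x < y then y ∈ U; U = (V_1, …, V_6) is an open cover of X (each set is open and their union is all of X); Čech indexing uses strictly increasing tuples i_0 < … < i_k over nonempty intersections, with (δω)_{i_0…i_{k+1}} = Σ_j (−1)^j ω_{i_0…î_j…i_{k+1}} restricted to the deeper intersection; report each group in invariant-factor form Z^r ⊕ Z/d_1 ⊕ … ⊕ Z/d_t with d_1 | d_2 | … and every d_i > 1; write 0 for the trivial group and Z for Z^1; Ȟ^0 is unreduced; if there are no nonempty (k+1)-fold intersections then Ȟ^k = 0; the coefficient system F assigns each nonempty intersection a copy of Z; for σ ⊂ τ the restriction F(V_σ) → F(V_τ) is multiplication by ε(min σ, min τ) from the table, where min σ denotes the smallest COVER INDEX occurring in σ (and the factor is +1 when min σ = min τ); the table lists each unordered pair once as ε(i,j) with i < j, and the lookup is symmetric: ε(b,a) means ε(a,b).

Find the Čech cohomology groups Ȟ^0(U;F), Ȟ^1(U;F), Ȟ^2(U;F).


Ȟ^0 = 0, Ȟ^1 = Z ⊕ Z/2 and Ȟ^2 = 0

nerve simplices:
  V12={t1} V14={t3} V15={t9} V16={t8} V23={t5,t6} V34={t4} V56={t2}
C dims 6,7; δ0: rk 6, SNF 1^5·2
degree 0: 6−6−0 = 0 → Ȟ^0 ≅ 0
degree 1: 7−0−6 = 1 plus torsion [2] → Ȟ^1 ≅ Z ⊕ Z/2
degree 2: 0−0−0 = 0 → Ȟ^2 ≅ 0


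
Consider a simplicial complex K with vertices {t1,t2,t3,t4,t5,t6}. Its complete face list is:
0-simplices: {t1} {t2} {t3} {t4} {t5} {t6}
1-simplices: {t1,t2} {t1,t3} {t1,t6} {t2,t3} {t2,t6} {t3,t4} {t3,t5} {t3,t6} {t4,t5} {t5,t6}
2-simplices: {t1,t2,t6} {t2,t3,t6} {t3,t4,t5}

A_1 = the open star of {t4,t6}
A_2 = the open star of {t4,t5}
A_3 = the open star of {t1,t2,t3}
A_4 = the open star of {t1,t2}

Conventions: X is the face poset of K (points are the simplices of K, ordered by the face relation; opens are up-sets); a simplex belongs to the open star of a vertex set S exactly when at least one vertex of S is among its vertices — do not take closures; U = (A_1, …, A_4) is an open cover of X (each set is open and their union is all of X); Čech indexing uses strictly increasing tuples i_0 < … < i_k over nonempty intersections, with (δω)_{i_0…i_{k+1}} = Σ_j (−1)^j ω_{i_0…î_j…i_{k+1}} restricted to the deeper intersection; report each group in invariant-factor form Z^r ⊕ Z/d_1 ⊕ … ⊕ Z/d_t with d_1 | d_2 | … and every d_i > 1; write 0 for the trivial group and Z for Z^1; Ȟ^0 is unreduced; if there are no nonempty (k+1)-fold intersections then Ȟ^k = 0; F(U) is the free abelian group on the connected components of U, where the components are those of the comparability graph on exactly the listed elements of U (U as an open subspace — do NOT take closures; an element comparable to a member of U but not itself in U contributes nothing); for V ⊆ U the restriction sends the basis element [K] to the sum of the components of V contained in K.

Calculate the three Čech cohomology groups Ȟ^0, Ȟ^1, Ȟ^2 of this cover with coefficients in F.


nonempty overlaps:
  A1={{t4},{t6},{t1,t6},{t2,t6},{t3,t4},{t3,t6},{t4,t5},{t5,t6},{t1,t2,t6},{t2,t3,t6},{t3,t4,t5}} A2={{t4},{t5},{t3,t4},{t3,t5},{t4,t5},{t5,t6},{t3,t4,t5}} A3={{t1},{t2},{t3},{t1,t2},{t1,t3},{t1,t6},{t2,t3},{t2,t6},{t3,t4},{t3,t5},{t3,t6},{t1,t2,t6},{t2,t3,t6},{t3,t4,t5}} A4={{t1},{t2},{t1,t2},{t1,t3},{t1,t6},{t2,t3},{t2,t6},{t1,t2,t6},{t2,t3,t6}}
  A12={{t4},{t3,t4},{t4,t5},{t5,t6},{t3,t4,t5}} A13={{t1,t6},{t2,t6},{t3,t4},{t3,t6},{t1,t2,t6},{t2,t3,t6},{t3,t4,t5}} A14={{t1,t6},{t2,t6},{t1,t2,t6},{t2,t3,t6}} A23={{t3,t4},{t3,t5},{t3,t4,t5}} A34={{t1},{t2},{t1,t2},{t1,t3},{t1,t6},{t2,t3},{t2,t6},{t1,t2,t6},{t2,t3,t6}}
  A123={{t3,t4},{t3,t4,t5}} A134={{t1,t6},{t2,t6},{t1,t2,t6},{t2,t3,t6}}
components per intersection:
  A1: {{t4},{t3,t4},{t4,t5},{t3,t4,t5}} {{t6},{t1,t6},{t2,t6},{t3,t6},{t5,t6},{t1,t2,t6},{t2,t3,t6}}
  A2: {{t4},{t5},{t3,t4},{t3,t5},{t4,t5},{t5,t6},{t3,t4,t5}}
  A3: {{t1},{t2},{t3},{t1,t2},{t1,t3},{t1,t6},{t2,t3},{t2,t6},{t3,t4},{t3,t5},{t3,t6},{t1,t2,t6},{t2,t3,t6},{t3,t4,t5}}
  A4: {{t1},{t2},{t1,t2},{t1,t3},{t1,t6},{t2,t3},{t2,t6},{t1,t2,t6},{t2,t3,t6}}
  A12: {{t4},{t3,t4},{t4,t5},{t3,t4,t5}} {{t5,t6}}
  A13: {{t1,t6},{t2,t6},{t3,t6},{t1,t2,t6},{t2,t3,t6}} {{t3,t4},{t3,t4,t5}}
  A14: {{t1,t6},{t2,t6},{t1,t2,t6},{t2,t3,t6}}
  A23: {{t3,t4},{t3,t5},{t3,t4,t5}}
  A34: {{t1},{t2},{t1,t2},{t1,t3},{t1,t6},{t2,t3},{t2,t6},{t1,t2,t6},{t2,t3,t6}}
  A123: {{t3,t4},{t3,t4,t5}}
  A134: {{t1,t6},{t2,t6},{t1,t2,t6},{t2,t3,t6}}
C dims 5,7,2; δ0: rk 4, SNF 1^4; δ1: rk 2, SNF 1^2
degree 0: 5−4−0 = 1 → Ȟ^0 ≅ Z
degree 1: 7−2−4 = 1 → Ȟ^1 ≅ Z
degree 2: 2−0−2 = 0 → Ȟ^2 ≅ 0

Ȟ^0(U;F) ≅ Z,  Ȟ^1(U;F) ≅ Z,  Ȟ^2(U;F) ≅ 0


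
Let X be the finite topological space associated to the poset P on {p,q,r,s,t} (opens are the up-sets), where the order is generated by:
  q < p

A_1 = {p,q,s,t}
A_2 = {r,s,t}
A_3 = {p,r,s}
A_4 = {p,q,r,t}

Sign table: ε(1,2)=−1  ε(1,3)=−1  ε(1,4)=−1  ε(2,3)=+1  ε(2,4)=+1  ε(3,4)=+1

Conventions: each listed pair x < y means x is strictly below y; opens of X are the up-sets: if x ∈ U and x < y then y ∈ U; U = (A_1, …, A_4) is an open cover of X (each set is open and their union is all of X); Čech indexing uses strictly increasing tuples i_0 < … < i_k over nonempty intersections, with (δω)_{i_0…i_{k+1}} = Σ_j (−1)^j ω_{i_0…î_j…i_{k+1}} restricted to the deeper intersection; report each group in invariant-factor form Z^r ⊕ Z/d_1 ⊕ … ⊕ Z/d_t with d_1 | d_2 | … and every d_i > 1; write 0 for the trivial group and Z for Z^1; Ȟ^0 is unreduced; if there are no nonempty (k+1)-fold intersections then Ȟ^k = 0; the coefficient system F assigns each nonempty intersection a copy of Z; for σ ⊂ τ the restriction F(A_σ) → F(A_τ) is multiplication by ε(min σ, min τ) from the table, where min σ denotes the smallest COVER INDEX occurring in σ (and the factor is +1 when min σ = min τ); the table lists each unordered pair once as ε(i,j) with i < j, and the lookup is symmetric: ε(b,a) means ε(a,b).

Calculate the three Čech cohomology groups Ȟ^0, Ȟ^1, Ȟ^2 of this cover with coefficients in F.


nonempty overlaps:
  A12={s,t} A13={p,s} A14={p,q,t} A23={r,s} A24={r,t} A34={p,r}
  A123={s} A124={t} A134={p} A234={r}
C dims 4,6,4; δ0: rk 3, SNF 1^3; δ1: rk 3, SNF 1^3
degree 0: 4−3−0 = 1 → Ȟ^0 ≅ Z
degree 1: 6−3−3 = 0 → Ȟ^1 ≅ 0
degree 2: 4−0−3 = 1 → Ȟ^2 ≅ Z

Ȟ^0 = Z; Ȟ^1 = 0; Ȟ^2 = Z


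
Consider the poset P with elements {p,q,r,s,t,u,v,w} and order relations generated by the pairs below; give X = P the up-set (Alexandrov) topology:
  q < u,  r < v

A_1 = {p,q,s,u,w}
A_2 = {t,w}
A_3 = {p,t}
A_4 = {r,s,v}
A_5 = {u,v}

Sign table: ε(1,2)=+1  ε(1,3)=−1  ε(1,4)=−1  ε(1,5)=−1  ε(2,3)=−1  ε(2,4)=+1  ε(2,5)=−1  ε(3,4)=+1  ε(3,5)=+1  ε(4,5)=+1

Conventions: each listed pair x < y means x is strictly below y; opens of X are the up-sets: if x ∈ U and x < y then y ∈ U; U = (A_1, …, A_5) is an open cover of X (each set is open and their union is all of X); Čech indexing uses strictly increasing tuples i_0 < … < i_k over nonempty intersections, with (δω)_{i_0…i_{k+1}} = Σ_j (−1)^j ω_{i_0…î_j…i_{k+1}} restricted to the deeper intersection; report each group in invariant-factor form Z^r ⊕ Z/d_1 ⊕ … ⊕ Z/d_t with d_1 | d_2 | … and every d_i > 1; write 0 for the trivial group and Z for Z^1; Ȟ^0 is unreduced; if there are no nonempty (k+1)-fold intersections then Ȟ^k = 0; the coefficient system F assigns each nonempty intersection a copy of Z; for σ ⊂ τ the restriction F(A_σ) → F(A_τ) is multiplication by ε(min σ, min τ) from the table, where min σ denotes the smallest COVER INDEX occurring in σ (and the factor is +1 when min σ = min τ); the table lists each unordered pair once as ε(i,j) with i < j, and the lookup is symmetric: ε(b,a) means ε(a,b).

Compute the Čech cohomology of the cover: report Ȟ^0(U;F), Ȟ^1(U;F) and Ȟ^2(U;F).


Ȟ^0 ≅ Z, Ȟ^1 ≅ Z^2, Ȟ^2 ≅ 0

intersection data:
  A12={w} A13={p} A14={s} A15={u} A23={t} A45={v}
C dims 5,6; δ0: rk 4, SNF 1^4
Ȟ^0 = (5 − 4) − 0 = 1, so Ȟ^0 ≅ Z
Ȟ^1 = (6 − 0) − 4 = 2, so Ȟ^1 ≅ Z^2
Ȟ^2 = (0 − 0) − 0 = 0, so Ȟ^2 ≅ 0


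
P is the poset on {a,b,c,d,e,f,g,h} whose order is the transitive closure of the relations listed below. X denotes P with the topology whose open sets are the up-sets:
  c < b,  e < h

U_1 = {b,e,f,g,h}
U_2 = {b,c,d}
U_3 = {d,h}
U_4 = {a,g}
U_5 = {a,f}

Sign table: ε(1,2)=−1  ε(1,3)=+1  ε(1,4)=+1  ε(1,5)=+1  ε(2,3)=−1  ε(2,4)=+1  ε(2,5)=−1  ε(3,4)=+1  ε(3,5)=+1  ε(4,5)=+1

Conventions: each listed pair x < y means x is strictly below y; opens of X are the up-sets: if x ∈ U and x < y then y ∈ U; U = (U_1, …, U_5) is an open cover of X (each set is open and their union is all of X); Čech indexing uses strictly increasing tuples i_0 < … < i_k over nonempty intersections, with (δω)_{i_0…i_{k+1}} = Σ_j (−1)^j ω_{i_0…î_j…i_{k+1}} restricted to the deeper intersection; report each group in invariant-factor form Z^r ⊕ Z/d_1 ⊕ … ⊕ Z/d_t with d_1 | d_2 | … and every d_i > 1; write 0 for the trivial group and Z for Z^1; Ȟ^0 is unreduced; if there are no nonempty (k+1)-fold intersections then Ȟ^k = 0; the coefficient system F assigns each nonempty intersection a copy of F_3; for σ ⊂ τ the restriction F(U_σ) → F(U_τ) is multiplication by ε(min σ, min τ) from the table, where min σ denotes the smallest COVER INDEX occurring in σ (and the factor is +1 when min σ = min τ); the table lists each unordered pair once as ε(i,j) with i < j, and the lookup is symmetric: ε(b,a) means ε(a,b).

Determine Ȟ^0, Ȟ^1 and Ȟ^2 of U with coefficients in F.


nonempty overlaps:
  U12={b} U13={h} U14={g} U15={f} U23={d} U45={a}
C dims 5,6; δ0: rk_F3 4
degree 0: 5−4−0 = 1 → Ȟ^0 ≅ Z/3
degree 1: 6−0−4 = 2 → Ȟ^1 ≅ Z/3 ⊕ Z/3
degree 2: 0−0−0 = 0 → Ȟ^2 ≅ 0

Ȟ^0(U;F) ≅ Z/3; Ȟ^1(U;F) ≅ Z/3 ⊕ Z/3; Ȟ^2(U;F) ≅ 0


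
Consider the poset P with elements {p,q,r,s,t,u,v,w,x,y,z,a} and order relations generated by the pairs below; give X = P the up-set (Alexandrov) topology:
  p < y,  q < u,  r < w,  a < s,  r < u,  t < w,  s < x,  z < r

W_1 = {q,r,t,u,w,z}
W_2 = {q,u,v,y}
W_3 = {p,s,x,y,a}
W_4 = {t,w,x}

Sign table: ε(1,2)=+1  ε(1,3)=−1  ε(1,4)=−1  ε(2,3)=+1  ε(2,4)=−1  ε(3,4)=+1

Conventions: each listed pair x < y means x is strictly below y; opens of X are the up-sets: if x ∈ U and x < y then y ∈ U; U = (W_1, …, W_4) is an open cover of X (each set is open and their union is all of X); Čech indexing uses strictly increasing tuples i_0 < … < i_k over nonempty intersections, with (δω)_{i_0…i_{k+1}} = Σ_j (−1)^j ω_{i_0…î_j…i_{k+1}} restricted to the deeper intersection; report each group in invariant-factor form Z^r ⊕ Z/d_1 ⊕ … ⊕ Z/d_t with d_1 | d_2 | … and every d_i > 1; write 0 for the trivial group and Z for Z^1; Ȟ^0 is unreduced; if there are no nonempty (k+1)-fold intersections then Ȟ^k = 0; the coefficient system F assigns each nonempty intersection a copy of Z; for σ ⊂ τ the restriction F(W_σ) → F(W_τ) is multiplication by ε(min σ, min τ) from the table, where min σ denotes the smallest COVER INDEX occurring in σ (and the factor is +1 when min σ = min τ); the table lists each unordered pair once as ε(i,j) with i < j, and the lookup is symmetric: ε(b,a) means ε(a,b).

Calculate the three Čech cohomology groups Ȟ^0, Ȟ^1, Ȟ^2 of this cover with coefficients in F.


nonempty overlaps:
  W12={q,u} W14={t,w} W23={y} W34={x}
C dims 4,4; δ0: rk 4, SNF 1^3·2
degree 0: 4−4−0 = 0 → Ȟ^0 ≅ 0
degree 1: 4−0−4 = 0 plus torsion [2] → Ȟ^1 ≅ Z/2
degree 2: 0−0−0 = 0 → Ȟ^2 ≅ 0

Ȟ^0 ≅ 0, Ȟ^1 ≅ Z/2 and Ȟ^2 ≅ 0


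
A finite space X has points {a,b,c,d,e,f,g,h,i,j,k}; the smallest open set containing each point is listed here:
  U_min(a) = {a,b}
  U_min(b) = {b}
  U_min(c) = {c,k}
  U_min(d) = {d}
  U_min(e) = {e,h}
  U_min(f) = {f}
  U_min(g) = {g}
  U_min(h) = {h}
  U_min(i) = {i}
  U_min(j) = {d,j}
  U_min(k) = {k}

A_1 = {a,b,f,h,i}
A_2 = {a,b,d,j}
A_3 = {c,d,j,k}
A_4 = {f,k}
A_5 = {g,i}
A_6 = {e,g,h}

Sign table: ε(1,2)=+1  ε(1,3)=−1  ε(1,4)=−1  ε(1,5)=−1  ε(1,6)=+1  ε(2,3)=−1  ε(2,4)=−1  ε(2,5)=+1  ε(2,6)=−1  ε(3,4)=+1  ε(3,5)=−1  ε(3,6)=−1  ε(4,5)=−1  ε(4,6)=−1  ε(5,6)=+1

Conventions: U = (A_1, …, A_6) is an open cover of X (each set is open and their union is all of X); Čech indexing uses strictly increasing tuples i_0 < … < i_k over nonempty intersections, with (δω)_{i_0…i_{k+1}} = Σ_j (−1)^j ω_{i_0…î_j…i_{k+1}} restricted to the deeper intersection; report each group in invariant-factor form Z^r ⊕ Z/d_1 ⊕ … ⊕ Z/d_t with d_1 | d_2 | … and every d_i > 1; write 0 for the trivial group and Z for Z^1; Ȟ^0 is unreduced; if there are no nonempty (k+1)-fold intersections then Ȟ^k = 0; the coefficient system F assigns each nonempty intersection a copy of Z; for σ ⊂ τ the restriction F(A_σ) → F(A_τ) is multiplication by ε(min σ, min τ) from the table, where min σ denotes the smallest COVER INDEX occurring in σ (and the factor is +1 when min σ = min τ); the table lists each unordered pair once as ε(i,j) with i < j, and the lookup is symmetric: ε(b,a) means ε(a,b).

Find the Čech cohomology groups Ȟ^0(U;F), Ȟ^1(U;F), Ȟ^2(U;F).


Ȟ^0(U;F) ≅ 0, Ȟ^1(U;F) ≅ Z ⊕ Z/2 and Ȟ^2(U;F) ≅ 0

intersection data:
  A12={a,b} A14={f} A15={i} A16={h} A23={d,j} A34={k} A56={g}
C dims 6,7; δ0: rk 6, SNF 1^5·2
Ȟ^0 = (6 − 6) − 0 = 0, so Ȟ^0 ≅ 0
Ȟ^1 = (7 − 0) − 6 = 1 plus torsion [2], so Ȟ^1 ≅ Z ⊕ Z/2
Ȟ^2 = (0 − 0) − 0 = 0, so Ȟ^2 ≅ 0


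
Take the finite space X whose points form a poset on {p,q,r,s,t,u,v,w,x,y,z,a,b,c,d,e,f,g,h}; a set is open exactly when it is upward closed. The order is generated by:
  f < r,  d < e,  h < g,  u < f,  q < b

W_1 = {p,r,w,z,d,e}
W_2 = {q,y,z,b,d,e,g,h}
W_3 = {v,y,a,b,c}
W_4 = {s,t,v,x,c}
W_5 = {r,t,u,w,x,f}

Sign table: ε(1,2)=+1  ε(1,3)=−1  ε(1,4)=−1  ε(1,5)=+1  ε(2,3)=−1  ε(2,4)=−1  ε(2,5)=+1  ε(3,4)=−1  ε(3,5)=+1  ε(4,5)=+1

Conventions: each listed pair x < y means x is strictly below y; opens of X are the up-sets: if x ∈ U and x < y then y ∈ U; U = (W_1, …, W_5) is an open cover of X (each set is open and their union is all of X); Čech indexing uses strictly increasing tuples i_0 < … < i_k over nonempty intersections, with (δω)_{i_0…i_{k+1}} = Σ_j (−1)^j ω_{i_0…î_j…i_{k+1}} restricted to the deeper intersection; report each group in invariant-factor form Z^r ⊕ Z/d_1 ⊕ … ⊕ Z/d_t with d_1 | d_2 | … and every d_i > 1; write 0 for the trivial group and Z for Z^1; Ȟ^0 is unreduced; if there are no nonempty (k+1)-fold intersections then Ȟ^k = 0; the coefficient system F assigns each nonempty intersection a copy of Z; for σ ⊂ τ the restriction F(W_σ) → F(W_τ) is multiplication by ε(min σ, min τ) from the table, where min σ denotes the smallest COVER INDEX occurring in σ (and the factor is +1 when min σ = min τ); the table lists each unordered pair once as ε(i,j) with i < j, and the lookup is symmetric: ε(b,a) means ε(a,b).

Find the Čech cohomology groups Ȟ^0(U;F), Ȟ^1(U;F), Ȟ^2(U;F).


intersection data:
  W12={z,d,e} W15={r,w} W23={y,b} W34={v,c} W45={t,x}
C dims 5,5; δ0: rk 4, SNF 1^4
Ȟ^0 = (5 − 4) − 0 = 1, so Ȟ^0 ≅ Z
Ȟ^1 = (5 − 0) − 4 = 1, so Ȟ^1 ≅ Z
Ȟ^2 = (0 − 0) − 0 = 0, so Ȟ^2 ≅ 0

Ȟ^0 = Z, Ȟ^1 = Z, Ȟ^2 = 0


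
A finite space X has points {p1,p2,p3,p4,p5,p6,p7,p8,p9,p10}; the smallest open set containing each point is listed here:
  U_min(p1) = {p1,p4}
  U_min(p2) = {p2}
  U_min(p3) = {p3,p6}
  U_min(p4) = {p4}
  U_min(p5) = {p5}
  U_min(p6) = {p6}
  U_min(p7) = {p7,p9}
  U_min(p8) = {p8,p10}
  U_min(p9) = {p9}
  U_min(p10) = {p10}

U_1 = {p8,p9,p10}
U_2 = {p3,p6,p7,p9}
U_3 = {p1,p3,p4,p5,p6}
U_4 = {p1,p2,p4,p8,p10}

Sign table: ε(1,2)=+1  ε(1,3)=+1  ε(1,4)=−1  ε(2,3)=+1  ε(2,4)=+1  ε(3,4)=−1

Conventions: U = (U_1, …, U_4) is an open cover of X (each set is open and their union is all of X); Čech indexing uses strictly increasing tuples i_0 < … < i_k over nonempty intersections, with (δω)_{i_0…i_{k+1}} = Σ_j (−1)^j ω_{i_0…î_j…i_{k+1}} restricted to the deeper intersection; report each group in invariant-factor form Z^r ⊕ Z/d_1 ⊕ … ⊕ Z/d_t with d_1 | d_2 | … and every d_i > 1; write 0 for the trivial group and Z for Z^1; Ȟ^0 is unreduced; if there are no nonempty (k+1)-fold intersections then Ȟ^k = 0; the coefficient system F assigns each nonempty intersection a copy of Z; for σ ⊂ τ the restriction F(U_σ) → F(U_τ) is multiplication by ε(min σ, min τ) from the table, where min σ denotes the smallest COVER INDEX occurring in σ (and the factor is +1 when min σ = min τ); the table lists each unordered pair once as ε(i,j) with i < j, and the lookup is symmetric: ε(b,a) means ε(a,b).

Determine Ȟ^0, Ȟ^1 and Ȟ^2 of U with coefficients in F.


Ȟ^0 = Z, Ȟ^1 = Z and Ȟ^2 = 0

nerve simplices:
  U12={p9} U14={p8,p10} U23={p3,p6} U34={p1,p4}
C dims 4,4; δ0: rk 3, SNF 1^3
degree 0: 4−3−0 = 1 → Ȟ^0 ≅ Z
degree 1: 4−0−3 = 1 → Ȟ^1 ≅ Z
degree 2: 0−0−0 = 0 → Ȟ^2 ≅ 0


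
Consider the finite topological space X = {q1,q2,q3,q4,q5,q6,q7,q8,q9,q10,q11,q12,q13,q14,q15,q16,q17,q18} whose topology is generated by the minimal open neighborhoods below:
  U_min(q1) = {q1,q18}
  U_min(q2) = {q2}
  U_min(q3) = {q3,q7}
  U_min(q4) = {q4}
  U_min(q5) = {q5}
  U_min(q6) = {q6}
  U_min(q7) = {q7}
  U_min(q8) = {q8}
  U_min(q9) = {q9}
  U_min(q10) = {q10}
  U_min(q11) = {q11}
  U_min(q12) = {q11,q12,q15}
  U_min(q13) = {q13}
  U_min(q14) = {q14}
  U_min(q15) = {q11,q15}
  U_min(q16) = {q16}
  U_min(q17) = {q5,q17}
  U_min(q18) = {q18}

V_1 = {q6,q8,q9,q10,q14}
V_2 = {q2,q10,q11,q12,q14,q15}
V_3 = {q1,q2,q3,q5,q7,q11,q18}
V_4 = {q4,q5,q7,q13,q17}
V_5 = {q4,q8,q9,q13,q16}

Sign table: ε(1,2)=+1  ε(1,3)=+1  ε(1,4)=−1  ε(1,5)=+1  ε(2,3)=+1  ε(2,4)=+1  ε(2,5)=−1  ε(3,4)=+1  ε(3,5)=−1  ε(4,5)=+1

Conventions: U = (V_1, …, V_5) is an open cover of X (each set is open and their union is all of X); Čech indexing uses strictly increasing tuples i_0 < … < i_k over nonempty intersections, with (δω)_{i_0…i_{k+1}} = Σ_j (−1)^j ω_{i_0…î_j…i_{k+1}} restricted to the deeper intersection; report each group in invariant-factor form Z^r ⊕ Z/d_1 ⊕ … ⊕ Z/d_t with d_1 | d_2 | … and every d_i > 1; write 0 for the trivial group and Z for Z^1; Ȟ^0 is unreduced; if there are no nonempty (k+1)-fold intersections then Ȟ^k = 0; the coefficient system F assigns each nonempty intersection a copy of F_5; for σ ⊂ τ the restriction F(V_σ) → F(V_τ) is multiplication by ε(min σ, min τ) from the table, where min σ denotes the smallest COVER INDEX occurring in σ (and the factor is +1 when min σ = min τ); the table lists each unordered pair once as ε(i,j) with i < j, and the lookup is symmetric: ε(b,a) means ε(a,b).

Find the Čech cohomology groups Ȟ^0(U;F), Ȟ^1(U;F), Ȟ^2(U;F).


intersection data:
  V12={q10,q14} V15={q8,q9} V23={q2,q11} V34={q5,q7} V45={q4,q13}
C dims 5,5; δ0: rk_F5 4
Ȟ^0 = (5 − 4) − 0 = 1, so Ȟ^0 ≅ Z/5
Ȟ^1 = (5 − 0) − 4 = 1, so Ȟ^1 ≅ Z/5
Ȟ^2 = (0 − 0) − 0 = 0, so Ȟ^2 ≅ 0

Ȟ^0 ≅ Z/5,  Ȟ^1 ≅ Z/5,  Ȟ^2 ≅ 0


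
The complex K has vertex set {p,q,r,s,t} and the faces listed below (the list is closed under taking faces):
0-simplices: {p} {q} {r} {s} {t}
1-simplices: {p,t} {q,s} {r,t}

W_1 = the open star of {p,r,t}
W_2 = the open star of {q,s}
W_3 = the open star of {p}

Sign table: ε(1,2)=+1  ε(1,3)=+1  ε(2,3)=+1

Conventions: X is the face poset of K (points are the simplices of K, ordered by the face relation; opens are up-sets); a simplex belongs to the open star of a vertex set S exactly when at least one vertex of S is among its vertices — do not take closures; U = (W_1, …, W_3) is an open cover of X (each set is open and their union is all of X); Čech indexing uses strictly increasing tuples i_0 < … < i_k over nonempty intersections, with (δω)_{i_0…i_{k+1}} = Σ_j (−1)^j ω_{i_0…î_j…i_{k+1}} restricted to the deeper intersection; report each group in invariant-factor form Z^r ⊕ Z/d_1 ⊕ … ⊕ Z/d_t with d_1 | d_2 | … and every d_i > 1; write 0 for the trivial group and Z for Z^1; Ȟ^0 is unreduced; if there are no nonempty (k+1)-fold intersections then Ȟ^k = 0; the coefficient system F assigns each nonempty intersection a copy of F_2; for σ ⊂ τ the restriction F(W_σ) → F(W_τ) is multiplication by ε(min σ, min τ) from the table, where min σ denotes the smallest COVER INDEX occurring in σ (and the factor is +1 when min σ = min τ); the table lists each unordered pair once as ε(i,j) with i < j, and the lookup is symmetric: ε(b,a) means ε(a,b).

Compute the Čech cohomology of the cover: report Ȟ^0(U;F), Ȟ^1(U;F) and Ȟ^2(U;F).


intersection data:
  W1={{p},{r},{t},{p,t},{r,t}} W2={{q},{s},{q,s}} W3={{p},{p,t}}
  W13={{p},{p,t}}
C dims 3,1; δ0: rk_F2 1
Ȟ^0 = (3 − 1) − 0 = 2, so Ȟ^0 ≅ Z/2 ⊕ Z/2
Ȟ^1 = (1 − 0) − 1 = 0, so Ȟ^1 ≅ 0
Ȟ^2 = (0 − 0) − 0 = 0, so Ȟ^2 ≅ 0

Ȟ^0 = Z/2 ⊕ Z/2; Ȟ^1 = 0; Ȟ^2 = 0


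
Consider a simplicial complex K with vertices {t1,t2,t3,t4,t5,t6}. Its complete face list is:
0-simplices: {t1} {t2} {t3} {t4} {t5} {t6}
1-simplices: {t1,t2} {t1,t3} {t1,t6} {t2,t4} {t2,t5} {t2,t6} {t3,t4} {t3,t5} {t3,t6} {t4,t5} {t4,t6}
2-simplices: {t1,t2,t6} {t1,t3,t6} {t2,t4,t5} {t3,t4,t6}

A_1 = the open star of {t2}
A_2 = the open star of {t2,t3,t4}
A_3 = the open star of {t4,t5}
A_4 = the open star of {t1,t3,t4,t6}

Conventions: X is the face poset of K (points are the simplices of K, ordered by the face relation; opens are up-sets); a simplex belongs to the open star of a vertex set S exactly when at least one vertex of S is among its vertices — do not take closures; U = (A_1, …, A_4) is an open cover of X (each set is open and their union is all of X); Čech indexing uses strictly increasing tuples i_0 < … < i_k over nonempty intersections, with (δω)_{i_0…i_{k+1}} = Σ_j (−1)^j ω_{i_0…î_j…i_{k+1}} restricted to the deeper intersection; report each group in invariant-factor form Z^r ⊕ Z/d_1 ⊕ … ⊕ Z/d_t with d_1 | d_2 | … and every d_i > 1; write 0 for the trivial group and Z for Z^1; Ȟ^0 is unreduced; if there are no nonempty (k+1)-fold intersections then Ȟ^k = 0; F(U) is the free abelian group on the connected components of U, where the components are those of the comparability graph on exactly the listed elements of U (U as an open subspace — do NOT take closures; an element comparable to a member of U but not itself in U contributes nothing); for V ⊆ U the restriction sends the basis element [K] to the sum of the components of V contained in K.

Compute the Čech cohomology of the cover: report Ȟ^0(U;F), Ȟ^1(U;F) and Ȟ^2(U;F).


Ȟ^0 ≅ Z,  Ȟ^1 ≅ Z^2,  Ȟ^2 ≅ 0

cover nerve:
  A1={{t2},{t1,t2},{t2,t4},{t2,t5},{t2,t6},{t1,t2,t6},{t2,t4,t5}} A2={{t2},{t3},{t4},{t1,t2},{t1,t3},{t2,t4},{t2,t5},{t2,t6},{t3,t4},{t3,t5},{t3,t6},{t4,t5},{t4,t6},{t1,t2,t6},{t1,t3,t6},{t2,t4,t5},{t3,t4,t6}} A3={{t4},{t5},{t2,t4},{t2,t5},{t3,t4},{t3,t5},{t4,t5},{t4,t6},{t2,t4,t5},{t3,t4,t6}} A4={{t1},{t3},{t4},{t6},{t1,t2},{t1,t3},{t1,t6},{t2,t4},{t2,t6},{t3,t4},{t3,t5},{t3,t6},{t4,t5},{t4,t6},{t1,t2,t6},{t1,t3,t6},{t2,t4,t5},{t3,t4,t6}}
  A12={{t2},{t1,t2},{t2,t4},{t2,t5},{t2,t6},{t1,t2,t6},{t2,t4,t5}} A13={{t2,t4},{t2,t5},{t2,t4,t5}} A14={{t1,t2},{t2,t4},{t2,t6},{t1,t2,t6},{t2,t4,t5}} A23={{t4},{t2,t4},{t2,t5},{t3,t4},{t3,t5},{t4,t5},{t4,t6},{t2,t4,t5},{t3,t4,t6}} A24={{t3},{t4},{t1,t2},{t1,t3},{t2,t4},{t2,t6},{t3,t4},{t3,t5},{t3,t6},{t4,t5},{t4,t6},{t1,t2,t6},{t1,t3,t6},{t2,t4,t5},{t3,t4,t6}} A34={{t4},{t2,t4},{t3,t4},{t3,t5},{t4,t5},{t4,t6},{t2,t4,t5},{t3,t4,t6}}
  A123={{t2,t4},{t2,t5},{t2,t4,t5}} A124={{t1,t2},{t2,t4},{t2,t6},{t1,t2,t6},{t2,t4,t5}} A134={{t2,t4},{t2,t4,t5}} A234={{t4},{t2,t4},{t3,t4},{t3,t5},{t4,t5},{t4,t6},{t2,t4,t5},{t3,t4,t6}}
  A1234={{t2,t4},{t2,t4,t5}}
components per intersection:
  A1: {{t2},{t1,t2},{t2,t4},{t2,t5},{t2,t6},{t1,t2,t6},{t2,t4,t5}}
  A2: {{t2},{t3},{t4},{t1,t2},{t1,t3},{t2,t4},{t2,t5},{t2,t6},{t3,t4},{t3,t5},{t3,t6},{t4,t5},{t4,t6},{t1,t2,t6},{t1,t3,t6},{t2,t4,t5},{t3,t4,t6}}
  A3: {{t4},{t5},{t2,t4},{t2,t5},{t3,t4},{t3,t5},{t4,t5},{t4,t6},{t2,t4,t5},{t3,t4,t6}}
  A4: {{t1},{t3},{t4},{t6},{t1,t2},{t1,t3},{t1,t6},{t2,t4},{t2,t6},{t3,t4},{t3,t5},{t3,t6},{t4,t5},{t4,t6},{t1,t2,t6},{t1,t3,t6},{t2,t4,t5},{t3,t4,t6}}
  A12: {{t2},{t1,t2},{t2,t4},{t2,t5},{t2,t6},{t1,t2,t6},{t2,t4,t5}}
  A13: {{t2,t4},{t2,t5},{t2,t4,t5}}
  A14: {{t1,t2},{t2,t6},{t1,t2,t6}} {{t2,t4},{t2,t4,t5}}
  A23: {{t4},{t2,t4},{t2,t5},{t3,t4},{t4,t5},{t4,t6},{t2,t4,t5},{t3,t4,t6}} {{t3,t5}}
  A24: {{t3},{t4},{t1,t3},{t2,t4},{t3,t4},{t3,t5},{t3,t6},{t4,t5},{t4,t6},{t1,t3,t6},{t2,t4,t5},{t3,t4,t6}} {{t1,t2},{t2,t6},{t1,t2,t6}}
  A34: {{t4},{t2,t4},{t3,t4},{t4,t5},{t4,t6},{t2,t4,t5},{t3,t4,t6}} {{t3,t5}}
  A123: {{t2,t4},{t2,t5},{t2,t4,t5}}
  A124: {{t1,t2},{t2,t6},{t1,t2,t6}} {{t2,t4},{t2,t4,t5}}
  A134: {{t2,t4},{t2,t4,t5}}
  A234: {{t4},{t2,t4},{t3,t4},{t4,t5},{t4,t6},{t2,t4,t5},{t3,t4,t6}} {{t3,t5}}
  A1234: {{t2,t4},{t2,t4,t5}}
C dims 4,10,6,1; δ0: rk 3, SNF 1^3; δ1: rk 5, SNF 1^5; δ2: rk 1, SNF 1^1
Ȟ^0: (4−3)−0=1 ⇒ Z
Ȟ^1: (10−5)−3=2 ⇒ Z^2
Ȟ^2: (6−1)−5=0 ⇒ 0


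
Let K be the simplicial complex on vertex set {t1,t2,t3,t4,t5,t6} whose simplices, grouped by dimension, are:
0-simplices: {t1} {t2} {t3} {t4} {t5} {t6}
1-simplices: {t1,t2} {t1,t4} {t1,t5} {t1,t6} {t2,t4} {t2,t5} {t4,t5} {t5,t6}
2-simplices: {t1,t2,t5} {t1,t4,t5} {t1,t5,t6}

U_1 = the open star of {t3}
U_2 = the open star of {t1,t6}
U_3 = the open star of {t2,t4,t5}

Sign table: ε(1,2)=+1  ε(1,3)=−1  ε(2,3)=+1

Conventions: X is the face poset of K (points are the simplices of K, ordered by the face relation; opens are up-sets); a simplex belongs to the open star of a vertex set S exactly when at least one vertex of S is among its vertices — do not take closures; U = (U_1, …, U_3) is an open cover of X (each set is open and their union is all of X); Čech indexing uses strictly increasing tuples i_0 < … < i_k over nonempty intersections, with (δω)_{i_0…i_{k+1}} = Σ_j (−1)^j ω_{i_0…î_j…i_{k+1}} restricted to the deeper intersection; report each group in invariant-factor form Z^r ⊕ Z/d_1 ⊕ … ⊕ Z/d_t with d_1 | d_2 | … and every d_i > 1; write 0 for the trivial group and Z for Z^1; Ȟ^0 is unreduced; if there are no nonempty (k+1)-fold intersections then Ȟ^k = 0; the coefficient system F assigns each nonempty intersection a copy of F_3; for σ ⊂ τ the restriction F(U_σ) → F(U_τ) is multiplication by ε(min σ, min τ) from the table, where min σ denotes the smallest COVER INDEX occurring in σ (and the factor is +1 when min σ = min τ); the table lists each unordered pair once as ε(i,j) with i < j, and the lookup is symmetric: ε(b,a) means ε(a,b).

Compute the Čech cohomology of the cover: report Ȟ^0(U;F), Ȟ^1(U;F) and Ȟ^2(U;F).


nerve simplices:
  U1={{t3}} U2={{t1},{t6},{t1,t2},{t1,t4},{t1,t5},{t1,t6},{t5,t6},{t1,t2,t5},{t1,t4,t5},{t1,t5,t6}} U3={{t2},{t4},{t5},{t1,t2},{t1,t4},{t1,t5},{t2,t4},{t2,t5},{t4,t5},{t5,t6},{t1,t2,t5},{t1,t4,t5},{t1,t5,t6}}
  U23={{t1,t2},{t1,t4},{t1,t5},{t5,t6},{t1,t2,t5},{t1,t4,t5},{t1,t5,t6}}
C dims 3,1; δ0: rk_F3 1
degree 0: 3−1−0 = 2 → Ȟ^0 ≅ Z/3 ⊕ Z/3
degree 1: 1−0−1 = 0 → Ȟ^1 ≅ 0
degree 2: 0−0−0 = 0 → Ȟ^2 ≅ 0

Ȟ^0 = Z/3 ⊕ Z/3, Ȟ^1 = 0, Ȟ^2 = 0


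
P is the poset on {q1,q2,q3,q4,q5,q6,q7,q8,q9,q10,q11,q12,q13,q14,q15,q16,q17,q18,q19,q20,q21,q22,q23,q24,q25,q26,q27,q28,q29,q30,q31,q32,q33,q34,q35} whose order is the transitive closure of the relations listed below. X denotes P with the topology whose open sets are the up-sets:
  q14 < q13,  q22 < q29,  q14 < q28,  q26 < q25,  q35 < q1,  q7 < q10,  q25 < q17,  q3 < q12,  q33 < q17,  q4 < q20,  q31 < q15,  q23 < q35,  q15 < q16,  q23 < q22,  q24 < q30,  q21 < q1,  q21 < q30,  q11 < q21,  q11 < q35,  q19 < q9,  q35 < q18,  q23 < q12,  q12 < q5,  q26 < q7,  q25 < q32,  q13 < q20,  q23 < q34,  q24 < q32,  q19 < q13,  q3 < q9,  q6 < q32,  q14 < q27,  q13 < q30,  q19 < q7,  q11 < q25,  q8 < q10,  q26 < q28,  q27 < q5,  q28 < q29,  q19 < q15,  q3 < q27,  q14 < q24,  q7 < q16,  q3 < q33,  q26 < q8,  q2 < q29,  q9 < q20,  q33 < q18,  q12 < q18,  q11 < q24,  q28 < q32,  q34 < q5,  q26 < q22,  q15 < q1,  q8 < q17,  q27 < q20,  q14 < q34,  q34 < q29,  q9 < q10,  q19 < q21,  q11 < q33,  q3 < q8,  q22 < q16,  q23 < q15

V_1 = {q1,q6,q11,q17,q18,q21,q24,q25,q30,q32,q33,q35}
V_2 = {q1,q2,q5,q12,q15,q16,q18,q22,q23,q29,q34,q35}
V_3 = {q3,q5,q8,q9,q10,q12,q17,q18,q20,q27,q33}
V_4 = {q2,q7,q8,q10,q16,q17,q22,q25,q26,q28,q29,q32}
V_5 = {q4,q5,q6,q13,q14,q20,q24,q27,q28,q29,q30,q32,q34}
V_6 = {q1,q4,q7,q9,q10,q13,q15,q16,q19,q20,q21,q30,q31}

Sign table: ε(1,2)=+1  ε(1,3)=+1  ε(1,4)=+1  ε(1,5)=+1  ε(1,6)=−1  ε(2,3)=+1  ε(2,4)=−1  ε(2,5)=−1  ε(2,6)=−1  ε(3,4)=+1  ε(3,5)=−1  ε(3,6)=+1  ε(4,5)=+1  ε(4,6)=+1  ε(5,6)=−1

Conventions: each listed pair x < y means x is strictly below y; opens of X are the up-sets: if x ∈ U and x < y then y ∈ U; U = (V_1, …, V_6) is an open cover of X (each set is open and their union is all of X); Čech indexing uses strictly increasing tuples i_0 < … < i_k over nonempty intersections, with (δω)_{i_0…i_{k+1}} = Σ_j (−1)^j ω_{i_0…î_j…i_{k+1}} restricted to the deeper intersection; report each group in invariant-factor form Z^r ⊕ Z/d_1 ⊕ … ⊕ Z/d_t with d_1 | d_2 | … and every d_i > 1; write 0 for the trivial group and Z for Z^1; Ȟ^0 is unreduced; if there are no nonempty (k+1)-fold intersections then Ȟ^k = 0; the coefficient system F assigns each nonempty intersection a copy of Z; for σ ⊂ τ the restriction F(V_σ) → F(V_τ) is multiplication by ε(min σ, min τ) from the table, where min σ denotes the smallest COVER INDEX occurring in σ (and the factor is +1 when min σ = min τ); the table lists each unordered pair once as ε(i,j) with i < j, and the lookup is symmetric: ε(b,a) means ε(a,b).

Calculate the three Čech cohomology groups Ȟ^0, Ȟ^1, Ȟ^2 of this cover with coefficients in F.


Ȟ^0(U;F) ≅ 0, Ȟ^1(U;F) ≅ Z/2 and Ȟ^2(U;F) ≅ Z

nonempty intersections:
  V12={q1,q18,q35} V13={q17,q18,q33} V14={q17,q25,q32} V15={q6,q24,q30,q32} V16={q1,q21,q30} V23={q5,q12,q18} V24={q2,q16,q22,q29} V25={q5,q29,q34} V26={q1,q15,q16} V34={q8,q10,q17} V35={q5,q20,q27} V36={q9,q10,q20} V45={q28,q29,q32} V46={q7,q10,q16} V56={q4,q13,q20,q30}
  V123={q18} V126={q1} V134={q17} V145={q32} V156={q30} V235={q5} V245={q29} V246={q16} V346={q10} V356={q20}
C dims 6,15,10; δ0: rk 6, SNF 1^5·2; δ1: rk 9, SNF 1^9
Ȟ^0: (6−6)−0=0 ⇒ 0
Ȟ^1: (15−9)−6=0 plus torsion [2] ⇒ Z/2
Ȟ^2: (10−0)−9=1 ⇒ Z


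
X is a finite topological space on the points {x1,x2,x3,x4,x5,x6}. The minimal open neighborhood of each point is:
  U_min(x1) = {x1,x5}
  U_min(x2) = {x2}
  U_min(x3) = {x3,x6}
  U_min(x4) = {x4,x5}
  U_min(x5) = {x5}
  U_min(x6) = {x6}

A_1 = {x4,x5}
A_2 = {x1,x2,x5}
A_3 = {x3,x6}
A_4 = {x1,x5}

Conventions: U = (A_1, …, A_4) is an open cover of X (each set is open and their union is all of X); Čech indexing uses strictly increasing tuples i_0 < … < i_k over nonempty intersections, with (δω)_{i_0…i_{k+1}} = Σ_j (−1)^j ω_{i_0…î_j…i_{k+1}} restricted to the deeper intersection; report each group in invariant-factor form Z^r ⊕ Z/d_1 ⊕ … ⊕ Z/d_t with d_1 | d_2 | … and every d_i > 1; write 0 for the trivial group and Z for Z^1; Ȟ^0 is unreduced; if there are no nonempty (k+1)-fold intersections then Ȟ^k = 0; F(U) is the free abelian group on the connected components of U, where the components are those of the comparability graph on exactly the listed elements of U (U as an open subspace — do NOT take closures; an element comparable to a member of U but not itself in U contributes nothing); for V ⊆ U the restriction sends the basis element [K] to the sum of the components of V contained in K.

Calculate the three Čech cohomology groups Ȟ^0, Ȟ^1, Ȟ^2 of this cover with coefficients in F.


Ȟ^0 = Z^3, Ȟ^1 = 0, Ȟ^2 = 0

nerve simplices:
  A12={x5} A14={x5} A24={x1,x5}
  A124={x5}
components per intersection:
  A1: {x4,x5}
  A2: {x1,x5} {x2}
  A3: {x3,x6}
  A4: {x1,x5}
  A12: {x5}
  A14: {x5}
  A24: {x1,x5}
  A124: {x5}
C dims 5,3,1; δ0: rk 2, SNF 1^2; δ1: rk 1, SNF 1^1
degree 0: 5−2−0 = 3 → Ȟ^0 ≅ Z^3
degree 1: 3−1−2 = 0 → Ȟ^1 ≅ 0
degree 2: 1−0−1 = 0 → Ȟ^2 ≅ 0
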